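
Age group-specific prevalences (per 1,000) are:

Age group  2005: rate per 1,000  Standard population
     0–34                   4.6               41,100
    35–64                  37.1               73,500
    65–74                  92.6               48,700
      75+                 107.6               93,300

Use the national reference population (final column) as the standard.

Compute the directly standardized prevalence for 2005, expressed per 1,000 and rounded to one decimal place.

68.1

Standard total = 256,600; weights = 0.1602, 0.2864, 0.1898, 0.3636.
Standardized rate: 0.1602×4.6 + 0.2864×37.1 + 0.1898×92.6 + 0.3636×107.6 = 68.0616 per 1,000.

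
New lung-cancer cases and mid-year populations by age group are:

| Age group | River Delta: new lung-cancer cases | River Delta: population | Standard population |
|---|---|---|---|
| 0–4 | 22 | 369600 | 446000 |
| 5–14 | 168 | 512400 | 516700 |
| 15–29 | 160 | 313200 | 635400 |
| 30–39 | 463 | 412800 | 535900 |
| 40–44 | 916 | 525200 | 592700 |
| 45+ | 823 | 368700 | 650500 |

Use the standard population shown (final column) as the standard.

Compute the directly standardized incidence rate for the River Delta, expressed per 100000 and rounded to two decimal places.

106.82

Age-specific rates per 100000 for the River Delta: 5.95, 32.79, 51.09, 112.16, 174.41, 223.22.
Standard total = 3377200; weights = 0.1321, 0.1530, 0.1881, 0.1587, 0.1755, 0.1926.
Standardized rate: 0.1321×5.95 + 0.1530×32.79 + 0.1881×51.09 + 0.1587×112.16 + 0.1755×174.41 + 0.1926×223.22 = 106.8156 per 100000.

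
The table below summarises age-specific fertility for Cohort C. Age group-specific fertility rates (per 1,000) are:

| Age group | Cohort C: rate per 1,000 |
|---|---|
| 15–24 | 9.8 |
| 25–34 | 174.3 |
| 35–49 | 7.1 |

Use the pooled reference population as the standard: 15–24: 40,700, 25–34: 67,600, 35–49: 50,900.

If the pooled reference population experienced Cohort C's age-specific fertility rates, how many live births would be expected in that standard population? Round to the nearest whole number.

Expected live births = Σ (standard pop × age-specific rate ÷ 1,000)
= 40,700×9.8/1,000 + 67,600×174.3/1,000 + 50,900×7.1/1,000
= 398.86 + 11782.68 + 361.39 = 12542.93.

12543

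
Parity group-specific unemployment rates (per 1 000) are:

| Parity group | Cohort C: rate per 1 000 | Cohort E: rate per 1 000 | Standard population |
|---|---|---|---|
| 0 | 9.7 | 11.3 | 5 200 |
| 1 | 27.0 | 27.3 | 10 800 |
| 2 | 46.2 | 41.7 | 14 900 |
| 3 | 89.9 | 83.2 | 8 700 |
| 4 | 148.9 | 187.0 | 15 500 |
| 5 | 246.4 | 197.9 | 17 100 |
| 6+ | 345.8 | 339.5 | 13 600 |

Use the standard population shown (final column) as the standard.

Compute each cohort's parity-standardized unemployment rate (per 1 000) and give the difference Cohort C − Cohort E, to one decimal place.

5.1

Standard total = 85 800; weights = 0.0606, 0.1259, 0.1737, 0.1014, 0.1807, 0.1993, 0.1585.
Cohort C: 0.0606×9.7 + 0.1259×27.0 + 0.1737×46.2 + 0.1014×89.9 + 0.1807×148.9 + 0.1993×246.4 + 0.1585×345.8 = 151.9443 per 1 000.
Cohort E: 0.0606×11.3 + 0.1259×27.3 + 0.1737×41.7 + 0.1014×83.2 + 0.1807×187.0 + 0.1993×197.9 + 0.1585×339.5 = 146.8364 per 1 000.
Difference = 151.9443 − 146.8364 = 5.1079.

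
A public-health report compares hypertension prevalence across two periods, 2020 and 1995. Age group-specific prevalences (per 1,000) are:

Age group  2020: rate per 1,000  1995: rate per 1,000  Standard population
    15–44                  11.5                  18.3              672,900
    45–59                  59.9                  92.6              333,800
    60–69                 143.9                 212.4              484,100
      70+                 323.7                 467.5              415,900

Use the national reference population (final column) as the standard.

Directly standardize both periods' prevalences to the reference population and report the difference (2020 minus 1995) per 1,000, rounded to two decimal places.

-56.88

Standard total = 1,906,700; weights = 0.3529, 0.1751, 0.2539, 0.2181.
2020: 0.3529×11.5 + 0.1751×59.9 + 0.2539×143.9 + 0.2181×323.7 = 121.6876 per 1,000.
1995: 0.3529×18.3 + 0.1751×92.6 + 0.2539×212.4 + 0.2181×467.5 = 178.5703 per 1,000.
Difference = 121.6876 − 178.5703 = -56.8827.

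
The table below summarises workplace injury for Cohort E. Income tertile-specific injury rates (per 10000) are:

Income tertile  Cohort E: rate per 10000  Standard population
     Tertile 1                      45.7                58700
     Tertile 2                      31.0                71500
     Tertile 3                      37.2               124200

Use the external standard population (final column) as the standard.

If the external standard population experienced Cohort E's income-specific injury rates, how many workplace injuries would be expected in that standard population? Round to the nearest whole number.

Expected workplace injuries = Σ (standard pop × income-specific rate ÷ 10000)
= 58700×45.7/10000 + 71500×31.0/10000 + 124200×37.2/10000
= 268.26 + 221.65 + 462.02 = 951.93.

952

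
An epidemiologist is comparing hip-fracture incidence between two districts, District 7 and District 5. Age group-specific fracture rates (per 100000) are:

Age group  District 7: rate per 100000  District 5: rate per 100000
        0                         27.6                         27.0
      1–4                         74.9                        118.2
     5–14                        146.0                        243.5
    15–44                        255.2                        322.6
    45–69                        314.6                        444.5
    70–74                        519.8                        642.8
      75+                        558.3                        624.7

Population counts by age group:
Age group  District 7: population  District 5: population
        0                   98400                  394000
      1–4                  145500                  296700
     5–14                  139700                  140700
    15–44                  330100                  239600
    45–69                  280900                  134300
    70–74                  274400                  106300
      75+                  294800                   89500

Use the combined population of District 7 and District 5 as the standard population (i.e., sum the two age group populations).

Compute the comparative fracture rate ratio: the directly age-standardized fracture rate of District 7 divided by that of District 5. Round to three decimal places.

0.786

Combined standard total = 2964900; weights = 0.1661, 0.1491, 0.0946, 0.1921, 0.1400, 0.1284, 0.1296.
District 7: 0.1661×27.6 + 0.1491×74.9 + 0.0946×146.0 + 0.1921×255.2 + 0.1400×314.6 + 0.1284×519.8 + 0.1296×558.3 = 261.7631 per 100000.
District 5: 0.1661×27.0 + 0.1491×118.2 + 0.0946×243.5 + 0.1921×322.6 + 0.1400×444.5 + 0.1284×642.8 + 0.1296×624.7 = 332.8841 per 100000.
Ratio = 261.7631 ÷ 332.8841 = 0.78635.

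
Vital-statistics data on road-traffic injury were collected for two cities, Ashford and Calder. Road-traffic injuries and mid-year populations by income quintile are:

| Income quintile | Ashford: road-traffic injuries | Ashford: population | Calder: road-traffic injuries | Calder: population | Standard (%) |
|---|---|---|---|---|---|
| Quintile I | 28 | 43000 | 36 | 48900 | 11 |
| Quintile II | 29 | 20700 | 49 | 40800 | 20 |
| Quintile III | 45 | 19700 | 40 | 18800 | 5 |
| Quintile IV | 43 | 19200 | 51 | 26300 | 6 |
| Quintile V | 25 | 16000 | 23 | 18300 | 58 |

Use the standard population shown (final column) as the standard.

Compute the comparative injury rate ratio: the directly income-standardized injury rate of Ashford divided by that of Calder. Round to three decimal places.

Income-specific rates per 100000 for Ashford: 65.12, 140.10, 228.43, 223.96, 156.25.
For Calder: 73.62, 120.10, 212.77, 193.92, 125.68.
Standard weights: 0.11, 0.20, 0.05, 0.06, 0.58.
Ashford: 0.1100×65.12 + 0.2000×140.10 + 0.0500×228.43 + 0.0600×223.96 + 0.5800×156.25 = 150.6659 per 100000.
Calder: 0.1100×73.62 + 0.2000×120.10 + 0.0500×212.77 + 0.0600×193.92 + 0.5800×125.68 = 127.2872 per 100000.
Ratio = 150.6659 ÷ 127.2872 = 1.18367.

1.184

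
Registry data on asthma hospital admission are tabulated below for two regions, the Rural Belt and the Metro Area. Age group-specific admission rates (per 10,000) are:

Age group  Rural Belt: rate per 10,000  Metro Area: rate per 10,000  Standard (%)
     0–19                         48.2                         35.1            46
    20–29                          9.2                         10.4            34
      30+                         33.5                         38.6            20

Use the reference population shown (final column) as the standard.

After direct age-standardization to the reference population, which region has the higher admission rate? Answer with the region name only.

Rural Belt

Standard weights: 0.46, 0.34, 0.20.
The Rural Belt: 0.4600×48.2 + 0.3400×9.2 + 0.2000×33.5 = 32.0000 per 10,000.
The Metro Area: 0.4600×35.1 + 0.3400×10.4 + 0.2000×38.6 = 27.4020 per 10,000.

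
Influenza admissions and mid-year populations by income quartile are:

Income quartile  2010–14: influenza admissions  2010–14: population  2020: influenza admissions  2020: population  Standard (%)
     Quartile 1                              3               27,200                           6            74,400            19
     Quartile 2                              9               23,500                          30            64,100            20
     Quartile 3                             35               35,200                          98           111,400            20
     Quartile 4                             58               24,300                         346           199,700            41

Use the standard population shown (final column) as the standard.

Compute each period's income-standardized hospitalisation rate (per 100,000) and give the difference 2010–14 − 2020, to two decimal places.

Income-specific rates per 100,000 for 2010–14: 11.03, 38.30, 99.43, 238.68.
For 2020: 8.06, 46.80, 87.97, 173.26.
Standard weights: 0.19, 0.20, 0.20, 0.41.
2010–14: 0.1900×11.03 + 0.2000×38.30 + 0.2000×99.43 + 0.4100×238.68 = 127.5016 per 100,000.
2020: 0.1900×8.06 + 0.2000×46.80 + 0.2000×87.97 + 0.4100×173.26 = 99.5234 per 100,000.
Difference = 127.5016 − 99.5234 = 27.9782.

27.98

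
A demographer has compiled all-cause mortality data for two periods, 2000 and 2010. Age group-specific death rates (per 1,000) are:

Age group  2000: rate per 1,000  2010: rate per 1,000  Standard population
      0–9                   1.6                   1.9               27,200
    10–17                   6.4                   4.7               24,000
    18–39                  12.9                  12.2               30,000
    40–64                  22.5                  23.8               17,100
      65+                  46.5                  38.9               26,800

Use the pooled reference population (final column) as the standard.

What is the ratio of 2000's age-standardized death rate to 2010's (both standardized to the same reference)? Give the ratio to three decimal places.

1.119

Standard total = 125,100; weights = 0.2174, 0.1918, 0.2398, 0.1367, 0.2142.
2000: 0.2174×1.6 + 0.1918×6.4 + 0.2398×12.9 + 0.1367×22.5 + 0.2142×46.5 = 17.7064 per 1,000.
2010: 0.2174×1.9 + 0.1918×4.7 + 0.2398×12.2 + 0.1367×23.8 + 0.2142×38.9 = 15.8272 per 1,000.
Ratio = 17.7064 ÷ 15.8272 = 1.11873.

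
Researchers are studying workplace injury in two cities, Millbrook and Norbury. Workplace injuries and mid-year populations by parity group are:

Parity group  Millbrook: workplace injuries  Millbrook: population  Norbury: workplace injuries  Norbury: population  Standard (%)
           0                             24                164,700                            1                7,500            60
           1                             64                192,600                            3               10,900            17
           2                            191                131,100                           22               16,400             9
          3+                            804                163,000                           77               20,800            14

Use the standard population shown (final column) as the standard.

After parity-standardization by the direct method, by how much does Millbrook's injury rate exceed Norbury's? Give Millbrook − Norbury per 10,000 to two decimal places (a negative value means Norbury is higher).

Parity-specific rates per 10,000 for Millbrook: 1.46, 3.32, 14.57, 49.33.
For Norbury: 1.33, 2.75, 13.41, 37.02.
Standard weights: 0.60, 0.17, 0.09, 0.14.
Millbrook: 0.6000×1.46 + 0.1700×3.32 + 0.0900×14.57 + 0.1400×49.33 = 9.6560 per 10,000.
Norbury: 0.6000×1.33 + 0.1700×2.75 + 0.0900×13.41 + 0.1400×37.02 = 7.6579 per 10,000.
Difference = 9.6560 − 7.6579 = 1.9981.

2.00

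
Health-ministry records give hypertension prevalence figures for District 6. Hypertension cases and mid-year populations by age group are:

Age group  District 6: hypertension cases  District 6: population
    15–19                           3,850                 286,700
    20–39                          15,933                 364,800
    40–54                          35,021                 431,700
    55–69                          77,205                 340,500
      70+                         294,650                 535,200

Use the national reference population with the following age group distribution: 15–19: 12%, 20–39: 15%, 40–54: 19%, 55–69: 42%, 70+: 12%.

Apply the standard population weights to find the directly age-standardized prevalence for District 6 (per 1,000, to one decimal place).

184.9

Age-specific rates per 1,000 for District 6: 13.429, 43.676, 81.123, 226.740, 550.542.
Standard weights: 0.12, 0.15, 0.19, 0.42, 0.12.
Standardized rate: 0.1200×13.429 + 0.1500×43.676 + 0.1900×81.123 + 0.4200×226.740 + 0.1200×550.542 = 184.8722 per 1,000.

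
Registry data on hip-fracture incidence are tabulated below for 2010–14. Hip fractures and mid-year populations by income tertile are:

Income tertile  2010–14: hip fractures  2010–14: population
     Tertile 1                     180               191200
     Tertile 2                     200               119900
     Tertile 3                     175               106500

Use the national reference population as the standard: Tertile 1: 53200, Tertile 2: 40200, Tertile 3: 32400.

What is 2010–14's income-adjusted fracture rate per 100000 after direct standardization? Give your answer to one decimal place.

Income-specific rates per 100000 for 2010–14: 94.14, 166.81, 164.32.
Standard total = 125800; weights = 0.4229, 0.3196, 0.2576.
Standardized rate: 0.4229×94.14 + 0.3196×166.81 + 0.2576×164.32 = 135.4364 per 100000.

135.4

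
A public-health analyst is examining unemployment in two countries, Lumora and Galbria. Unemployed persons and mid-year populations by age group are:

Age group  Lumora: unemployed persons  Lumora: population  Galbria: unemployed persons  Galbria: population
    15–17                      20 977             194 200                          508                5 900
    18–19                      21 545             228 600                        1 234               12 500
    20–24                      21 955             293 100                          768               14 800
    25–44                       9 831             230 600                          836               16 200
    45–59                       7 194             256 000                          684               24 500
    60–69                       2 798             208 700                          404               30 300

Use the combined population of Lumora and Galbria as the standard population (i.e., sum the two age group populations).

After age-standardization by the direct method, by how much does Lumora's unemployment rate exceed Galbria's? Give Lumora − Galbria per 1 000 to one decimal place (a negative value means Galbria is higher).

5.4

Age-specific rates per 1 000 for Lumora: 108.018, 94.248, 74.906, 42.632, 28.102, 13.407.
For Galbria: 86.102, 98.720, 51.892, 51.605, 27.918, 13.333.
Combined standard total = 1 515 400; weights = 0.1320, 0.1591, 0.2032, 0.1629, 0.1851, 0.1577.
Lumora: 0.1320×108.018 + 0.1591×94.248 + 0.2032×74.906 + 0.1629×42.632 + 0.1851×28.102 + 0.1577×13.407 = 58.7365 per 1 000.
Galbria: 0.1320×86.102 + 0.1591×98.720 + 0.2032×51.892 + 0.1629×51.605 + 0.1851×27.918 + 0.1577×13.333 = 53.2940 per 1 000.
Difference = 58.7365 − 53.2940 = 5.4426.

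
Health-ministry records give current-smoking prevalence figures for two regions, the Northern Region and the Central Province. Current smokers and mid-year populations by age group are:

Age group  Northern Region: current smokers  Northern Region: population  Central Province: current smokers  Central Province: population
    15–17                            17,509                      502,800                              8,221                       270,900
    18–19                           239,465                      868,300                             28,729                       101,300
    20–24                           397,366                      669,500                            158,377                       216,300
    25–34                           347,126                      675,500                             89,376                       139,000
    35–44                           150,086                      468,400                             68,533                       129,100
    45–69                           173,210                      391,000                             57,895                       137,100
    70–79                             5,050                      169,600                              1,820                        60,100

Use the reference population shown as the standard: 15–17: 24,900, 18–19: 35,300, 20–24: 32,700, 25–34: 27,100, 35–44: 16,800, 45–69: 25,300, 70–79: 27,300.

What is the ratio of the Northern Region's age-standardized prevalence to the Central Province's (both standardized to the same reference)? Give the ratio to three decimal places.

0.845

Age-specific rates per 1,000 for the Northern Region: 34.823, 275.786, 593.527, 513.880, 320.423, 442.992, 29.776.
For the Central Province: 30.347, 283.603, 732.210, 642.993, 530.852, 422.283, 30.283.
Standard total = 189,400; weights = 0.1315, 0.1864, 0.1727, 0.1431, 0.0887, 0.1336, 0.1441.
The Northern Region: 0.1315×34.823 + 0.1864×275.786 + 0.1727×593.527 + 0.1431×513.880 + 0.0887×320.423 + 0.1336×442.992 + 0.1441×29.776 = 323.8675 per 1,000.
The Central Province: 0.1315×30.347 + 0.1864×283.603 + 0.1727×732.210 + 0.1431×642.993 + 0.0887×530.852 + 0.1336×422.283 + 0.1441×30.283 = 383.1256 per 1,000.
Ratio = 323.8675 ÷ 383.1256 = 0.84533.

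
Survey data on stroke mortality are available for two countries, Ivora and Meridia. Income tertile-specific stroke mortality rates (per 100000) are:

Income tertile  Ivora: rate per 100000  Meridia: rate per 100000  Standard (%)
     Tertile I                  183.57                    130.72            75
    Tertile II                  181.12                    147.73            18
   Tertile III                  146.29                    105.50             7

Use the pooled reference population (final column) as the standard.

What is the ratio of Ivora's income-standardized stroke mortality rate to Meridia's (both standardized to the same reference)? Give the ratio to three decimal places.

1.367

Standard weights: 0.75, 0.18, 0.07.
Ivora: 0.7500×183.57 + 0.1800×181.12 + 0.0700×146.29 = 180.5194 per 100000.
Meridia: 0.7500×130.72 + 0.1800×147.73 + 0.0700×105.50 = 132.0164 per 100000.
Ratio = 180.5194 ÷ 132.0164 = 1.36740.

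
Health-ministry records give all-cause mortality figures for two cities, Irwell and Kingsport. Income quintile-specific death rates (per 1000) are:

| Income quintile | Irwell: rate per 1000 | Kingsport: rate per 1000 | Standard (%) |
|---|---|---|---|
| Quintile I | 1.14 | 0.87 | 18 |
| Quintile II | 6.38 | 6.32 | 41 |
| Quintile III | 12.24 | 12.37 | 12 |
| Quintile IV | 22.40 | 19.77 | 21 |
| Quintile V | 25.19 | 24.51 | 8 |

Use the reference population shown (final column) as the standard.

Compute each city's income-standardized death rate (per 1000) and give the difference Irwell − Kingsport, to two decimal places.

0.66

Standard weights: 0.18, 0.41, 0.12, 0.21, 0.08.
Irwell: 0.1800×1.14 + 0.4100×6.38 + 0.1200×12.24 + 0.2100×22.40 + 0.0800×25.19 = 11.0090 per 1000.
Kingsport: 0.1800×0.87 + 0.4100×6.32 + 0.1200×12.37 + 0.2100×19.77 + 0.0800×24.51 = 10.3447 per 1000.
Difference = 11.0090 − 10.3447 = 0.6643.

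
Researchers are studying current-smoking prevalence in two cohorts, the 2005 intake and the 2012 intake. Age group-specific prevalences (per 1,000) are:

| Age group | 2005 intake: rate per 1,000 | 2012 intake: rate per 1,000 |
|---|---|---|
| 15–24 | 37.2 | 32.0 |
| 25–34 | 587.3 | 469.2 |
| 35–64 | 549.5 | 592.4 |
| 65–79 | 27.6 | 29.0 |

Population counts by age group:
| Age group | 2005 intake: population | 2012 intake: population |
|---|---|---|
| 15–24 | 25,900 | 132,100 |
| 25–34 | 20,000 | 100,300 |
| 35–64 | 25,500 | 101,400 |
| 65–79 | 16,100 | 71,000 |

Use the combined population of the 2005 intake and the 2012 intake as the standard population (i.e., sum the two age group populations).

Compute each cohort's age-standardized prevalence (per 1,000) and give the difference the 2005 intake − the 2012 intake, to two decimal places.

19.22

Combined standard total = 492,300; weights = 0.3209, 0.2444, 0.2578, 0.1769.
The 2005 intake: 0.3209×37.2 + 0.2444×587.3 + 0.2578×549.5 + 0.1769×27.6 = 301.9811 per 1,000.
The 2012 intake: 0.3209×32.0 + 0.2444×469.2 + 0.2578×592.4 + 0.1769×29.0 = 282.7589 per 1,000.
Difference = 301.9811 − 282.7589 = 19.2222.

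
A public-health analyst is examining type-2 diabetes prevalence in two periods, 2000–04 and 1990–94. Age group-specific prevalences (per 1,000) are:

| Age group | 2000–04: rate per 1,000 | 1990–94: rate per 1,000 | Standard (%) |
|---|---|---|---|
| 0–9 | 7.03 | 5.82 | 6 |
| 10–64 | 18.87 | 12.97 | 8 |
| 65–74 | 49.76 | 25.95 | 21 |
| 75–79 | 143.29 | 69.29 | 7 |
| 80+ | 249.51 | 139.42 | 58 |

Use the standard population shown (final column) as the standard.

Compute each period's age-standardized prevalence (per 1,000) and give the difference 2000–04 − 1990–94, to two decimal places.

Standard weights: 0.06, 0.08, 0.21, 0.07, 0.58.
2000–04: 0.0600×7.03 + 0.0800×18.87 + 0.2100×49.76 + 0.0700×143.29 + 0.5800×249.51 = 167.1271 per 1,000.
1990–94: 0.0600×5.82 + 0.0800×12.97 + 0.2100×25.95 + 0.0700×69.29 + 0.5800×139.42 = 92.5502 per 1,000.
Difference = 167.1271 − 92.5502 = 74.5769.

74.58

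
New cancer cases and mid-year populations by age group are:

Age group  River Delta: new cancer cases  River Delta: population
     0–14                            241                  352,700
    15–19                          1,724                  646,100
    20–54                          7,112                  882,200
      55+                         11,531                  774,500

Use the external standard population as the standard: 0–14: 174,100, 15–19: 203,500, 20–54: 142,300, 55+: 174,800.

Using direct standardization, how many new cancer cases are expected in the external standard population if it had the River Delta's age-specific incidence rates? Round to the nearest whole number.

4412

Age-specific rates per 100,000 for the River Delta: 68.33, 266.83, 806.17, 1488.83.
Expected new cancer cases = Σ (standard pop × age-specific rate ÷ 100,000)
= 174,100×68.33/100,000 + 203,500×266.83/100,000 + 142,300×806.17/100,000 + 174,800×1488.83/100,000
= 118.96 + 543.00 + 1147.17 + 2602.48 = 4411.62.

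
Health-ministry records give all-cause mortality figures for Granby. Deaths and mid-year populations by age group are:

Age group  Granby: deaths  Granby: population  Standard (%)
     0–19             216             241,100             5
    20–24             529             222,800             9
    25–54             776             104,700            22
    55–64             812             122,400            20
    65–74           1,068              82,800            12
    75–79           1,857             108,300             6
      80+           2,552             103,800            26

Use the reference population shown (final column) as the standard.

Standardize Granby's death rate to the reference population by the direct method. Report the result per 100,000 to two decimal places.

1218.48

Age-specific rates per 100,000 for Granby: 89.59, 237.43, 741.17, 663.40, 1289.86, 1714.68, 2458.57.
Standard weights: 0.05, 0.09, 0.22, 0.20, 0.12, 0.06, 0.26.
Standardized rate: 0.0500×89.59 + 0.0900×237.43 + 0.2200×741.17 + 0.2000×663.40 + 0.1200×1289.86 + 0.0600×1714.68 + 0.2600×2458.57 = 1218.4773 per 100,000.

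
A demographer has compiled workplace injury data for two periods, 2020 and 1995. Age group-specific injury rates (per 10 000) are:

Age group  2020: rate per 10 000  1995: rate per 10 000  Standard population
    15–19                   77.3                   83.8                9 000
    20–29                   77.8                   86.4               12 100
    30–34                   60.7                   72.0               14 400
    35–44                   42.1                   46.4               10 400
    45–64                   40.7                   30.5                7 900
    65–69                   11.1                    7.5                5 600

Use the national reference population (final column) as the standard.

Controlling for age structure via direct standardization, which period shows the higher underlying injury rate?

1995

Standard total = 59 400; weights = 0.1515, 0.2037, 0.2424, 0.1751, 0.1330, 0.0943.
2020: 0.1515×77.3 + 0.2037×77.8 + 0.2424×60.7 + 0.1751×42.1 + 0.1330×40.7 + 0.0943×11.1 = 56.1059 per 10 000.
1995: 0.1515×83.8 + 0.2037×86.4 + 0.2424×72.0 + 0.1751×46.4 + 0.1330×30.5 + 0.0943×7.5 = 60.6389 per 10 000.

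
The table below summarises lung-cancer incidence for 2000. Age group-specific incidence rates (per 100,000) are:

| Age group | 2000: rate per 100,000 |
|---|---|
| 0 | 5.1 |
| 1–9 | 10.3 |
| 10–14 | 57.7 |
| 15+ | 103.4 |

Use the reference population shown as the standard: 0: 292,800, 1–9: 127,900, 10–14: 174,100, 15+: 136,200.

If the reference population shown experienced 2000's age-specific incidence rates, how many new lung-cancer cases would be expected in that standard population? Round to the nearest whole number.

269

Expected new lung-cancer cases = Σ (standard pop × age-specific rate ÷ 100,000)
= 292,800×5.1/100,000 + 127,900×10.3/100,000 + 174,100×57.7/100,000 + 136,200×103.4/100,000
= 14.93 + 13.17 + 100.46 + 140.83 = 269.39.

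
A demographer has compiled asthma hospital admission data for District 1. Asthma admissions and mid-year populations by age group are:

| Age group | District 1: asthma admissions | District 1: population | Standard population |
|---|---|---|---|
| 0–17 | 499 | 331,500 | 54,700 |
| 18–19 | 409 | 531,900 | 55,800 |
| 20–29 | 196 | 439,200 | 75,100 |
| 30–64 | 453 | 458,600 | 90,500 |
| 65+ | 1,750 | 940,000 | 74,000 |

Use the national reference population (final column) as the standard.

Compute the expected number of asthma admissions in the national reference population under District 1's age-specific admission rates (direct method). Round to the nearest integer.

386

Age-specific rates per 10,000 for District 1: 15.05, 7.69, 4.46, 9.88, 18.62.
Expected asthma admissions = Σ (standard pop × age-specific rate ÷ 10,000)
= 54,700×15.05/10,000 + 55,800×7.69/10,000 + 75,100×4.46/10,000 + 90,500×9.88/10,000 + 74,000×18.62/10,000
= 82.34 + 42.91 + 33.51 + 89.39 + 137.77 = 385.92.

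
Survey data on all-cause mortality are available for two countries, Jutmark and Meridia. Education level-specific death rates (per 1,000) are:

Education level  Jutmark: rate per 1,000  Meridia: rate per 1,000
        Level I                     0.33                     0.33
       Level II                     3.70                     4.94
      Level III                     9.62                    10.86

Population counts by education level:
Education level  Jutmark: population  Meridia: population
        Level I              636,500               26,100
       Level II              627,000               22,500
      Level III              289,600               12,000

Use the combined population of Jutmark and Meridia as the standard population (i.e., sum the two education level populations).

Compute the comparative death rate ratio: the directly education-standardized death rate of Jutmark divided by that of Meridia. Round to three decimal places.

Combined standard total = 1,613,700; weights = 0.4106, 0.4025, 0.1869.
Jutmark: 0.4106×0.33 + 0.4025×3.70 + 0.1869×9.62 = 3.4227 per 1,000.
Meridia: 0.4106×0.33 + 0.4025×4.94 + 0.1869×10.86 = 4.1535 per 1,000.
Ratio = 3.4227 ÷ 4.1535 = 0.82404.

0.824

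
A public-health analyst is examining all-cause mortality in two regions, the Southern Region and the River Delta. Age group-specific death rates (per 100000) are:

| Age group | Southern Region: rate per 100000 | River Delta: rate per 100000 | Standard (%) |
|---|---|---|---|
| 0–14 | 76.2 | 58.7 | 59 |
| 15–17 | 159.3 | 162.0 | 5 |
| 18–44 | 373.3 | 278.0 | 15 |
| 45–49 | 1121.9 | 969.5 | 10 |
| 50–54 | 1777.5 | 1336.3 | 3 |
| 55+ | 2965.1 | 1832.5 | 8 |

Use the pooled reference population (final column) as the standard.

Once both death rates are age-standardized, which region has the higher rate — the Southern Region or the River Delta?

Standard weights: 0.59, 0.05, 0.15, 0.10, 0.03, 0.08.
The Southern Region: 0.5900×76.2 + 0.0500×159.3 + 0.1500×373.3 + 0.1000×1121.9 + 0.0300×1777.5 + 0.0800×2965.1 = 511.6410 per 100000.
The River Delta: 0.5900×58.7 + 0.0500×162.0 + 0.1500×278.0 + 0.1000×969.5 + 0.0300×1336.3 + 0.0800×1832.5 = 368.0720 per 100000.

Southern Region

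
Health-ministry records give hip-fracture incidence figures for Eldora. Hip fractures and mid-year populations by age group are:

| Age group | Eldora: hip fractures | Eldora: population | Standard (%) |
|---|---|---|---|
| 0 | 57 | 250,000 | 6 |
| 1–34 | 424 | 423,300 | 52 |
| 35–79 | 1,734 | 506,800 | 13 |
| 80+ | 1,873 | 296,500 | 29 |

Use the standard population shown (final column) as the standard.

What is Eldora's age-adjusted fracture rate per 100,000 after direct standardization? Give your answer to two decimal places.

Age-specific rates per 100,000 for Eldora: 22.80, 100.17, 342.15, 631.70.
Standard weights: 0.06, 0.52, 0.13, 0.29.
Standardized rate: 0.0600×22.80 + 0.5200×100.17 + 0.1300×342.15 + 0.2900×631.70 = 281.1270 per 100,000.

281.13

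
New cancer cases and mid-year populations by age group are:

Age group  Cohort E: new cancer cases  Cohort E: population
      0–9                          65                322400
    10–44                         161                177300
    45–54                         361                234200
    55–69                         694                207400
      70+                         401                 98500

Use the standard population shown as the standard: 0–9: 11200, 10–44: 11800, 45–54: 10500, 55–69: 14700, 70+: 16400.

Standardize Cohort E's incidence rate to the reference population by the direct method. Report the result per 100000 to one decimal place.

224.6

Age-specific rates per 100000 for Cohort E: 20.16, 90.81, 154.14, 334.62, 407.11.
Standard total = 64600; weights = 0.1734, 0.1827, 0.1625, 0.2276, 0.2539.
Standardized rate: 0.1734×20.16 + 0.1827×90.81 + 0.1625×154.14 + 0.2276×334.62 + 0.2539×407.11 = 224.6325 per 100000.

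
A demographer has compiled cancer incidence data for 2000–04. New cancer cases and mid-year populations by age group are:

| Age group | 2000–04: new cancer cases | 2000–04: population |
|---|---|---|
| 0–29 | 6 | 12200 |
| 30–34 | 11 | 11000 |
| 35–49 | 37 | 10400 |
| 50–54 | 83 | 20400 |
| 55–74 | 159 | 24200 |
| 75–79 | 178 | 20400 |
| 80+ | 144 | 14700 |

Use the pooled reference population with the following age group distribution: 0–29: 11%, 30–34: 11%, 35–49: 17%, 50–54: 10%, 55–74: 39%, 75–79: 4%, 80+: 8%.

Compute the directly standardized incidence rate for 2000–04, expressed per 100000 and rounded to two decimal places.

Age-specific rates per 100000 for 2000–04: 49.18, 100.00, 355.77, 406.86, 657.02, 872.55, 979.59.
Standard weights: 0.11, 0.11, 0.17, 0.10, 0.39, 0.04, 0.08.
Standardized rate: 0.1100×49.18 + 0.1100×100.00 + 0.1700×355.77 + 0.1000×406.86 + 0.3900×657.02 + 0.0400×872.55 + 0.0800×979.59 = 487.0859 per 100000.

487.09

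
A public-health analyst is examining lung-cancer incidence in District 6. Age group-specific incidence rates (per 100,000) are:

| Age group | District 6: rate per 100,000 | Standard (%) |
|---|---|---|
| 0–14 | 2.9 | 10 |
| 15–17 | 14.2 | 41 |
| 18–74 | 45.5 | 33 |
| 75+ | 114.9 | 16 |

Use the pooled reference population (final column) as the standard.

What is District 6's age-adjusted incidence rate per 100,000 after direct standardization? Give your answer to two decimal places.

Standard weights: 0.10, 0.41, 0.33, 0.16.
Standardized rate: 0.1000×2.9 + 0.4100×14.2 + 0.3300×45.5 + 0.1600×114.9 = 39.5110 per 100,000.

39.51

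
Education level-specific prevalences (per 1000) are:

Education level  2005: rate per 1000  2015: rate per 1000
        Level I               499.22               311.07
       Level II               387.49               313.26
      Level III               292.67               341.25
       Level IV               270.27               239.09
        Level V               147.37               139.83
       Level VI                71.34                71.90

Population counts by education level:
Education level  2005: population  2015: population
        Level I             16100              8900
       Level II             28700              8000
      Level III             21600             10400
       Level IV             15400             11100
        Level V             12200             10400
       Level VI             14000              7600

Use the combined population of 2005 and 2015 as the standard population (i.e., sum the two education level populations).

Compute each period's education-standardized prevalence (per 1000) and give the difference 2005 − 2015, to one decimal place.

41.7

Combined standard total = 164400; weights = 0.1521, 0.2232, 0.1946, 0.1612, 0.1375, 0.1314.
2005: 0.1521×499.22 + 0.2232×387.49 + 0.1946×292.67 + 0.1612×270.27 + 0.1375×147.37 + 0.1314×71.34 = 292.5820 per 1000.
2015: 0.1521×311.07 + 0.2232×313.26 + 0.1946×341.25 + 0.1612×239.09 + 0.1375×139.83 + 0.1314×71.90 = 250.8666 per 1000.
Difference = 292.5820 − 250.8666 = 41.7154.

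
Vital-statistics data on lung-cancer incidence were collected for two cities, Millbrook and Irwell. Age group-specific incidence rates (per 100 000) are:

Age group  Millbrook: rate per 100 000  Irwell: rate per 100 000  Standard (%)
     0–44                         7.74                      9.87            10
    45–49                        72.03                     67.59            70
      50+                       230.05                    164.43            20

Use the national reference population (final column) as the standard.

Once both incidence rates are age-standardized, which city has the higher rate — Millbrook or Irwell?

Millbrook

Standard weights: 0.10, 0.70, 0.20.
Millbrook: 0.1000×7.74 + 0.7000×72.03 + 0.2000×230.05 = 97.2050 per 100 000.
Irwell: 0.1000×9.87 + 0.7000×67.59 + 0.2000×164.43 = 81.1860 per 100 000.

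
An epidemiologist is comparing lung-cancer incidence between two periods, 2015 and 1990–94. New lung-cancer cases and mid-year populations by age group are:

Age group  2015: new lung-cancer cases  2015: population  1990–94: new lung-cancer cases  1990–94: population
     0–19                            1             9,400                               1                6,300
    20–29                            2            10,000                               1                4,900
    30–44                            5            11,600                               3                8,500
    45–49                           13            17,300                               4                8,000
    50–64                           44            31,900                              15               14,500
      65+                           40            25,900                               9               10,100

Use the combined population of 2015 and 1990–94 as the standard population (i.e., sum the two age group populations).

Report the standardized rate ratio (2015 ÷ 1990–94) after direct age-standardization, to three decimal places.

Age-specific rates per 100,000 for 2015: 10.64, 20.00, 43.10, 75.14, 137.93, 154.44.
For 1990–94: 15.87, 20.41, 35.29, 50.00, 103.45, 89.11.
Combined standard total = 158,400; weights = 0.0991, 0.0941, 0.1269, 0.1597, 0.2929, 0.2273.
2015: 0.0991×10.64 + 0.0941×20.00 + 0.1269×43.10 + 0.1597×75.14 + 0.2929×137.93 + 0.2273×154.44 = 95.9116 per 100,000.
1990–94: 0.0991×15.87 + 0.0941×20.41 + 0.1269×35.29 + 0.1597×50.00 + 0.2929×103.45 + 0.2273×89.11 = 66.5128 per 100,000.
Ratio = 95.9116 ÷ 66.5128 = 1.44200.

1.442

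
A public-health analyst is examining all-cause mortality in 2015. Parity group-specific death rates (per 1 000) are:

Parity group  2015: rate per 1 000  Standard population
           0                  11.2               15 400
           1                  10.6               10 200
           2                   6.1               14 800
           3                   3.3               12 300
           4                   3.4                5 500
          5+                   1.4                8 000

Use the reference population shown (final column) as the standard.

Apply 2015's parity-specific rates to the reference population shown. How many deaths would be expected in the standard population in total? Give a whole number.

Expected deaths = Σ (standard pop × parity-specific rate ÷ 1 000)
= 15 400×11.2/1 000 + 10 200×10.6/1 000 + 14 800×6.1/1 000 + 12 300×3.3/1 000 + 5 500×3.4/1 000 + 8 000×1.4/1 000
= 172.48 + 108.12 + 90.28 + 40.59 + 18.70 + 11.20 = 441.37.

441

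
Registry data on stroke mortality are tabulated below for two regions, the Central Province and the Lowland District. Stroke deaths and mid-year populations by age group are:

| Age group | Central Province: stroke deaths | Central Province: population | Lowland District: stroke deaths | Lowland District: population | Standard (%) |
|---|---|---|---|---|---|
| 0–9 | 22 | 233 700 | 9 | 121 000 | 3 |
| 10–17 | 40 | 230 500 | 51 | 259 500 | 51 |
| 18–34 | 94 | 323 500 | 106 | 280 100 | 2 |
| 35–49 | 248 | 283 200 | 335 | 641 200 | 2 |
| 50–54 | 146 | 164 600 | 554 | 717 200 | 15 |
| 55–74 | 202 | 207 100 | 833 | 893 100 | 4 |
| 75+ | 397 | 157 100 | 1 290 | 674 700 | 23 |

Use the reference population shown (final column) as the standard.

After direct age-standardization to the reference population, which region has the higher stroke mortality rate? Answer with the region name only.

Central Province

Age-specific rates per 100 000 for the Central Province: 9.41, 17.35, 29.06, 87.57, 88.70, 97.54, 252.71.
For the Lowland District: 7.44, 19.65, 37.84, 52.25, 77.24, 93.27, 191.20.
Standard weights: 0.03, 0.51, 0.02, 0.02, 0.15, 0.04, 0.23.
The Central Province: 0.0300×9.41 + 0.5100×17.35 + 0.0200×29.06 + 0.0200×87.57 + 0.1500×88.70 + 0.0400×97.54 + 0.2300×252.71 = 86.7940 per 100 000.
The Lowland District: 0.0300×7.44 + 0.5100×19.65 + 0.0200×37.84 + 0.0200×52.25 + 0.1500×77.24 + 0.0400×93.27 + 0.2300×191.20 = 71.3407 per 100 000.
The crude rates (71.83 vs 88.60) would put the Lowland District higher, but that reflects its age composition; once standardized to a common age structure, the Central Province has the higher underlying rate.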